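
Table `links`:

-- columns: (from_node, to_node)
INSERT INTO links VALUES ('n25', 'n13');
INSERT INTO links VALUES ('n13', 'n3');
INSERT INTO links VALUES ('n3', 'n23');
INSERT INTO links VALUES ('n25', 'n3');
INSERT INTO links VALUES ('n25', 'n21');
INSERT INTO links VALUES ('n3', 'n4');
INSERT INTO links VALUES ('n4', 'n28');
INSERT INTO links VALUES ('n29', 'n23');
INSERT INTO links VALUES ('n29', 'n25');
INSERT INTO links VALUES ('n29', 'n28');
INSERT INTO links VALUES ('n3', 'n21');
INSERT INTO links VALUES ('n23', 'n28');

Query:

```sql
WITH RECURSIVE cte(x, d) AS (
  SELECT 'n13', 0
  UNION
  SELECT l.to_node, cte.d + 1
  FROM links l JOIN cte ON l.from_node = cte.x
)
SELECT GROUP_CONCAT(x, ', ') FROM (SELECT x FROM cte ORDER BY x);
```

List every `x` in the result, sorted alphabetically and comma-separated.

Base: (n13, d=0).
Iteration 1: edges from {n13} -> (n3, d=1).
Iteration 2: edges from {n3} -> (n21, d=2), (n23, d=2), (n4, d=2).
Iteration 3: edges from {n21,n23,n4} -> (n28, d=3). [UNION drops 1 duplicate row(s)]
Iteration 4: no outgoing edges from {n28}; recursion stops.

n13, n21, n23, n28, n3, n4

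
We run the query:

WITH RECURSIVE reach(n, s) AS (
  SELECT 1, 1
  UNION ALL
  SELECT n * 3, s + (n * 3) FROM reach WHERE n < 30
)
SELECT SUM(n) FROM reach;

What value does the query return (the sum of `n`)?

121

Base: n=1, s=1.
Iteration 1: 1 < 30 holds -> n = 1 * 3 = 3, s = 1 + 3 = 4.
Iteration 2: 3 < 30 holds -> n = 3 * 3 = 9, s = 4 + 9 = 13.
Iteration 3: 9 < 30 holds -> n = 9 * 3 = 27, s = 13 + 27 = 40.
Iteration 4: 27 < 30 holds -> n = 27 * 3 = 81, s = 40 + 81 = 121.
Iteration 5: 81 < 30 fails; recursion stops.
SUM(n) = 1 + 3 + 9 + 27 + 81 = 121.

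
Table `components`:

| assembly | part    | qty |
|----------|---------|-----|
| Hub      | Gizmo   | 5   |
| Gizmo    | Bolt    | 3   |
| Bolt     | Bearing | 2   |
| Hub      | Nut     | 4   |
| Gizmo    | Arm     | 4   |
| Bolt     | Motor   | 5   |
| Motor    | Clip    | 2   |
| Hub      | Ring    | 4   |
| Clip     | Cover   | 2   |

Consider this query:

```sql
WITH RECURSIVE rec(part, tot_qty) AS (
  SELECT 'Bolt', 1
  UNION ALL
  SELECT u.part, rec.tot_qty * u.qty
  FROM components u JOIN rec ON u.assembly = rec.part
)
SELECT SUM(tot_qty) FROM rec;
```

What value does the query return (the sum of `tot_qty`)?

Base: (Bolt, tot_qty=1).
Iteration 1: components of {Bolt} -> Bearing = 1*2 = 2, Motor = 1*5 = 5.
Iteration 2: components of {Bearing,Motor} -> Clip = 5*2 = 10.
Iteration 3: components of {Clip} -> Cover = 10*2 = 20.
Iteration 4: no further components; recursion stops.
SUM(tot_qty) = 1 + 2 + 5 + 10 + 20 = 38.

38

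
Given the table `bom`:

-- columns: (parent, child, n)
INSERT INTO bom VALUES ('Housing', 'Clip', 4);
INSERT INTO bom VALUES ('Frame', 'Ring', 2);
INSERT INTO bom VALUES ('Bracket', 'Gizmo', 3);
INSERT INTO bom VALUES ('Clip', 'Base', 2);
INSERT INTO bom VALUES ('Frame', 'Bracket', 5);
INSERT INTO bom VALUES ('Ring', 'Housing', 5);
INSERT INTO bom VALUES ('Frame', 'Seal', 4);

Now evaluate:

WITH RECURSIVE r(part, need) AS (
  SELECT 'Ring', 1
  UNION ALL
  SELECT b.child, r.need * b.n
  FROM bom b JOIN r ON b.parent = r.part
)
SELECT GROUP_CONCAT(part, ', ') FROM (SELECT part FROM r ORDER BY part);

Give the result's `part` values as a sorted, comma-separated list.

Base, Clip, Housing, Ring

Base: (Ring, need=1).
Iteration 1: components of {Ring} -> Housing = 1*5 = 5.
Iteration 2: components of {Housing} -> Clip = 5*4 = 20.
Iteration 3: components of {Clip} -> Base = 20*2 = 40.
Iteration 4: no further components; recursion stops.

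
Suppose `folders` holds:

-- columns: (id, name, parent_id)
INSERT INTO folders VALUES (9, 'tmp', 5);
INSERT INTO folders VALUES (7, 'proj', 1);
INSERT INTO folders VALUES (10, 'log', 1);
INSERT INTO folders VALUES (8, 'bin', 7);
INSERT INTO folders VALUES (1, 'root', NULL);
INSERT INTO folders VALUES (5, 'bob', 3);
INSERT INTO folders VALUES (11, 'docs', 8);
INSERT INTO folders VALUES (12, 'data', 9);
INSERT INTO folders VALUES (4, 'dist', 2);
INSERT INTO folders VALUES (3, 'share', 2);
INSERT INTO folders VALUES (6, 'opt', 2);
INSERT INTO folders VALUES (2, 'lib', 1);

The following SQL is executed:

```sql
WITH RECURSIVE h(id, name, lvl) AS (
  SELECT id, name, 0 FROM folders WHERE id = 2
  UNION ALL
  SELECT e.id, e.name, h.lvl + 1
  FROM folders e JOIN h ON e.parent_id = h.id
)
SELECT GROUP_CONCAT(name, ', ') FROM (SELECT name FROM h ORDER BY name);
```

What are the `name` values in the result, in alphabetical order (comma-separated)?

bob, data, dist, lib, opt, share, tmp

Base: id=2 (lib) at lvl 0.
Iteration 1: rows with parent_id in {2} -> share (id 3, lvl 1), dist (id 4, lvl 1), opt (id 6, lvl 1).
Iteration 2: rows with parent_id in {3,4,6} -> bob (id 5, lvl 2).
Iteration 3: rows with parent_id in {5} -> tmp (id 9, lvl 3).
Iteration 4: rows with parent_id in {9} -> data (id 12, lvl 4).
Iteration 5: no rows with parent_id in {12}; recursion stops.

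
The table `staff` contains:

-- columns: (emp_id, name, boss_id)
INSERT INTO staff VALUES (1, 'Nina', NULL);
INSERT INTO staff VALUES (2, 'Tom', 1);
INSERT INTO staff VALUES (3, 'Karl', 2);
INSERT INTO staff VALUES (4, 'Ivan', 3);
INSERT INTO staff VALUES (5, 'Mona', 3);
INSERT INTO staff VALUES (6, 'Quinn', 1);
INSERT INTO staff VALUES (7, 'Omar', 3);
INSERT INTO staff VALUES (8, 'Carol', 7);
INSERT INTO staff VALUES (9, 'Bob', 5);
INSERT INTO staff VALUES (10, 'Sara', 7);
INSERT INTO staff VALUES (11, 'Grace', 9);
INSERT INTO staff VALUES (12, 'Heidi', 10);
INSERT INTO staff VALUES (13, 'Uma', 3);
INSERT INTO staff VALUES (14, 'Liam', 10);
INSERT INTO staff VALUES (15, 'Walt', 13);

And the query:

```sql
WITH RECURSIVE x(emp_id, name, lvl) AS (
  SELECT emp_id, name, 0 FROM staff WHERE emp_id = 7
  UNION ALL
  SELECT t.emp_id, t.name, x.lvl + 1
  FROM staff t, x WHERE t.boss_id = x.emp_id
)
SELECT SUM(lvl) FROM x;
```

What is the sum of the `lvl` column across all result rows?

6

Base: emp_id=7 (Omar) at lvl 0.
Iteration 1: rows with boss_id in {7} -> Carol (id 8, lvl 1), Sara (id 10, lvl 1).
Iteration 2: rows with boss_id in {8,10} -> Heidi (id 12, lvl 2), Liam (id 14, lvl 2).
Iteration 3: no rows with boss_id in {12,14}; recursion stops.
SUM(lvl) = 0 + 1 + 1 + 2 + 2 = 6.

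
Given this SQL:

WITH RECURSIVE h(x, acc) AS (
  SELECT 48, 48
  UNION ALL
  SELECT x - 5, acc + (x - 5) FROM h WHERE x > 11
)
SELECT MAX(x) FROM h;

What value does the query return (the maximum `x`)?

Base: x=48, acc=48.
Iteration 1: 48 > 11 holds -> x = 48 - 5 = 43, acc = 48 + 43 = 91.
Iteration 2: 43 > 11 holds -> x = 43 - 5 = 38, acc = 91 + 38 = 129.
Iteration 3: 38 > 11 holds -> x = 38 - 5 = 33, acc = 129 + 33 = 162.
Iteration 4: 33 > 11 holds -> x = 33 - 5 = 28, acc = 162 + 28 = 190.
Iteration 5: 28 > 11 holds -> x = 28 - 5 = 23, acc = 190 + 23 = 213.
Iteration 6: 23 > 11 holds -> x = 23 - 5 = 18, acc = 213 + 18 = 231.
Iteration 7: 18 > 11 holds -> x = 18 - 5 = 13, acc = 231 + 13 = 244.
Iteration 8: 13 > 11 holds -> x = 13 - 5 = 8, acc = 244 + 8 = 252.
Iteration 9: 8 > 11 fails; recursion stops.
x values: 48, 43, 38, 33, 28, 23, 18, 13, 8; the maximum is 48.

48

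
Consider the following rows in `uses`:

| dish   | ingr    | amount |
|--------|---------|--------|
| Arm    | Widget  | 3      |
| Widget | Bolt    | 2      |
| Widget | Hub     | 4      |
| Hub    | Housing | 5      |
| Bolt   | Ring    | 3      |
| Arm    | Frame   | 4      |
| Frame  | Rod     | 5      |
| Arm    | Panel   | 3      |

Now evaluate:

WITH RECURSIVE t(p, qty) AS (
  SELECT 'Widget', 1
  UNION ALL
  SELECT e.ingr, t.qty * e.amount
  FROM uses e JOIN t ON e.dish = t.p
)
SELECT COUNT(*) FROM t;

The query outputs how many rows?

Base: (Widget, qty=1).
Iteration 1: components of {Widget} -> Bolt = 1*2 = 2, Hub = 1*4 = 4.
Iteration 2: components of {Bolt,Hub} -> Housing = 4*5 = 20, Ring = 2*3 = 6.
Iteration 3: no further components; recursion stops.
Total rows emitted: 5.

5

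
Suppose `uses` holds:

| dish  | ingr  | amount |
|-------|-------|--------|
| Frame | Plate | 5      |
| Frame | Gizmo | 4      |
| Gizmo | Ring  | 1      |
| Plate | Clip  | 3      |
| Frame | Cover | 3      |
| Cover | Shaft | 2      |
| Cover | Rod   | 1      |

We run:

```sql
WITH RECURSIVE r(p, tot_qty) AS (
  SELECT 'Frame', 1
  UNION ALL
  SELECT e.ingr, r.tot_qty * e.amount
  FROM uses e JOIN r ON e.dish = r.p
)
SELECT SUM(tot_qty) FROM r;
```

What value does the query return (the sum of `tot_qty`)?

Base: (Frame, tot_qty=1).
Iteration 1: components of {Frame} -> Cover = 1*3 = 3, Gizmo = 1*4 = 4, Plate = 1*5 = 5.
Iteration 2: components of {Cover,Gizmo,Plate} -> Clip = 5*3 = 15, Ring = 4*1 = 4, Rod = 3*1 = 3, Shaft = 3*2 = 6.
Iteration 3: no further components; recursion stops.
SUM(tot_qty) = 1 + 5 + 3 + 4 + 15 + 3 + 6 + 4 = 41.

41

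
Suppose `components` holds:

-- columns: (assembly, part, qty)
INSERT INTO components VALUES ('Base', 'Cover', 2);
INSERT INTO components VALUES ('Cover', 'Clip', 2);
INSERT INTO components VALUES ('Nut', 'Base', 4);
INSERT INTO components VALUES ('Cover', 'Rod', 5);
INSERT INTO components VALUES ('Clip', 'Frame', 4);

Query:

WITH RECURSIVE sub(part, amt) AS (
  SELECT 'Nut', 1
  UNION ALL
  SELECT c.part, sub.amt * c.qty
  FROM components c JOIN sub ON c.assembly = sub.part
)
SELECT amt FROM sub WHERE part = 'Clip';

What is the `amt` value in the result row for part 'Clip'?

Base: (Nut, amt=1).
Iteration 1: components of {Nut} -> Base = 1*4 = 4.
Iteration 2: components of {Base} -> Cover = 4*2 = 8.
Iteration 3: components of {Cover} -> Clip = 8*2 = 16, Rod = 8*5 = 40.
Iteration 4: components of {Clip,Rod} -> Frame = 16*4 = 64.
Iteration 5: no further components; recursion stops.

16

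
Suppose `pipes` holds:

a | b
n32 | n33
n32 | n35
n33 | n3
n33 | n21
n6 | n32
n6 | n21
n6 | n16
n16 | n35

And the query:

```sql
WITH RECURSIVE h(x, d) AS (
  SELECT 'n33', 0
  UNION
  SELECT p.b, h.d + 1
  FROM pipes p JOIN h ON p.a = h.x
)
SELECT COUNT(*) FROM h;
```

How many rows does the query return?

Base: (n33, d=0).
Iteration 1: edges from {n33} -> (n21, d=1), (n3, d=1).
Iteration 2: no outgoing edges from {n21,n3}; recursion stops.
Total rows emitted: 3.

3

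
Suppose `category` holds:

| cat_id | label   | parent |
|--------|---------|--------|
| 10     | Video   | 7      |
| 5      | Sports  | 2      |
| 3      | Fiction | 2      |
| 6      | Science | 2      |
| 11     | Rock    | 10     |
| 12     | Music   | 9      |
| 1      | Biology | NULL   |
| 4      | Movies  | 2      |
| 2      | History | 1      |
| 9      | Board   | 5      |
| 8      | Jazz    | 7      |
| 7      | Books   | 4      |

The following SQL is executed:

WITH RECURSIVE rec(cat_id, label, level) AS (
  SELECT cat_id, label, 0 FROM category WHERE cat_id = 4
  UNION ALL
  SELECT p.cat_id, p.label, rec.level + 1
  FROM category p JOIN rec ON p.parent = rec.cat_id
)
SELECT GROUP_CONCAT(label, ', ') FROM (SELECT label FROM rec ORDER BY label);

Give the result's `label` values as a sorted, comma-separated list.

Books, Jazz, Movies, Rock, Video

Base: cat_id=4 (Movies) at level 0.
Iteration 1: rows with parent in {4} -> Books (id 7, level 1).
Iteration 2: rows with parent in {7} -> Jazz (id 8, level 2), Video (id 10, level 2).
Iteration 3: rows with parent in {8,10} -> Rock (id 11, level 3).
Iteration 4: no rows with parent in {11}; recursion stops.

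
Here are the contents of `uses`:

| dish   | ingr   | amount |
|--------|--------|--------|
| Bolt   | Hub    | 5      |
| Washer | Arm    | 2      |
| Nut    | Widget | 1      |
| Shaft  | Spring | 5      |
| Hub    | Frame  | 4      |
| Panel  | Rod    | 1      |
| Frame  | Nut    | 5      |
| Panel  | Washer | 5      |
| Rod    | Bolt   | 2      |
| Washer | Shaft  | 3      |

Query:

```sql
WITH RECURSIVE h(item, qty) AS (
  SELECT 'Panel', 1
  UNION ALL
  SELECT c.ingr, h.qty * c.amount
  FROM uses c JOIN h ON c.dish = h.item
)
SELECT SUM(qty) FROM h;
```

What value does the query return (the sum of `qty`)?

Base: (Panel, qty=1).
Iteration 1: components of {Panel} -> Rod = 1*1 = 1, Washer = 1*5 = 5.
Iteration 2: components of {Rod,Washer} -> Arm = 5*2 = 10, Bolt = 1*2 = 2, Shaft = 5*3 = 15.
Iteration 3: components of {Arm,Bolt,Shaft} -> Hub = 2*5 = 10, Spring = 15*5 = 75.
Iteration 4: components of {Hub,Spring} -> Frame = 10*4 = 40.
Iteration 5: components of {Frame} -> Nut = 40*5 = 200.
Iteration 6: components of {Nut} -> Widget = 200*1 = 200.
Iteration 7: no further components; recursion stops.
SUM(qty) = 1 + 5 + 1 + 10 + 15 + 2 + 75 + 10 + 40 + 200 + 200 = 559.

559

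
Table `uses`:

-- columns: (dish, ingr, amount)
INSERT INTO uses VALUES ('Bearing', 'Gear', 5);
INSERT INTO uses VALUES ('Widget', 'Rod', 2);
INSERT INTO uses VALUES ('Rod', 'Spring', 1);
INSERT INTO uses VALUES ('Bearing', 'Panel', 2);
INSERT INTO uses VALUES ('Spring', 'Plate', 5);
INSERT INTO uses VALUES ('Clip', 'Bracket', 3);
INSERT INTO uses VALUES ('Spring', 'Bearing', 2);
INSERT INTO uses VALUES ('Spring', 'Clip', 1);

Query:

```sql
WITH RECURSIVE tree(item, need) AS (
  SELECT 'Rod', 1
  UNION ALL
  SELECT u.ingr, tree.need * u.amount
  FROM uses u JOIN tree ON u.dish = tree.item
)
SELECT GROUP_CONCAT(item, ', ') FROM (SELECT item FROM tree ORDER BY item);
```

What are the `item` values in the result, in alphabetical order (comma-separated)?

Bearing, Bracket, Clip, Gear, Panel, Plate, Rod, Spring

Base: (Rod, need=1).
Iteration 1: components of {Rod} -> Spring = 1*1 = 1.
Iteration 2: components of {Spring} -> Bearing = 1*2 = 2, Clip = 1*1 = 1, Plate = 1*5 = 5.
Iteration 3: components of {Bearing,Clip,Plate} -> Bracket = 1*3 = 3, Gear = 2*5 = 10, Panel = 2*2 = 4.
Iteration 4: no further components; recursion stops.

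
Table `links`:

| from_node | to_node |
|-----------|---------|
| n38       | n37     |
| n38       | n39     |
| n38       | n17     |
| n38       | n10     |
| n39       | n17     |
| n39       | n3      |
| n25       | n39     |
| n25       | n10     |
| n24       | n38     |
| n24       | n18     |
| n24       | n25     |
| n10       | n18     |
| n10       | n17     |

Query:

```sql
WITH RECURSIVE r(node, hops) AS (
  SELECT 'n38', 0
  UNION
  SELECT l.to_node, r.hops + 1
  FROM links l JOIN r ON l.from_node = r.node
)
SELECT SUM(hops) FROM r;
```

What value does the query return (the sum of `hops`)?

10

Base: (n38, hops=0).
Iteration 1: edges from {n38} -> (n10, hops=1), (n17, hops=1), (n37, hops=1), (n39, hops=1).
Iteration 2: edges from {n10,n17,n37,n39} -> (n17, hops=2), (n18, hops=2), (n3, hops=2). [UNION drops 1 duplicate row(s)]
Iteration 3: no outgoing edges from {n17,n18,n3}; recursion stops.
SUM(hops) = 0 + 1 + 1 + 1 + 1 + 2 + 2 + 2 = 10.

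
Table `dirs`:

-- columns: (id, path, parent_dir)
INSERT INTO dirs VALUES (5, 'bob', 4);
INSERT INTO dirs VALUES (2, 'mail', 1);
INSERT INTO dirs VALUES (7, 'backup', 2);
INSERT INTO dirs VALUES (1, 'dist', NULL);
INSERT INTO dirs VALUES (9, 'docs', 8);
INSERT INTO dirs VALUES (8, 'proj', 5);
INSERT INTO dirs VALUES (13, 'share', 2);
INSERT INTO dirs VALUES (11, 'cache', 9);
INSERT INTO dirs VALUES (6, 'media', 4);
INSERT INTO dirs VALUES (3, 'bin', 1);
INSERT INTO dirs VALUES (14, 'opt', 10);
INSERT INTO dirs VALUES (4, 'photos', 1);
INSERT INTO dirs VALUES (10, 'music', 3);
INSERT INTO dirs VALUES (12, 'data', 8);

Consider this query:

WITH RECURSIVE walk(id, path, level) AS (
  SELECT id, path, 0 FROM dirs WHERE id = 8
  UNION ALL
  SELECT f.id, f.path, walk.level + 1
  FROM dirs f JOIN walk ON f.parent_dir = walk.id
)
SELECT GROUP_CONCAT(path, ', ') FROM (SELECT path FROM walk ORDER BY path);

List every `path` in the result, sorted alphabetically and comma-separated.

Base: id=8 (proj) at level 0.
Iteration 1: rows with parent_dir in {8} -> docs (id 9, level 1), data (id 12, level 1).
Iteration 2: rows with parent_dir in {9,12} -> cache (id 11, level 2).
Iteration 3: no rows with parent_dir in {11}; recursion stops.

cache, data, docs, proj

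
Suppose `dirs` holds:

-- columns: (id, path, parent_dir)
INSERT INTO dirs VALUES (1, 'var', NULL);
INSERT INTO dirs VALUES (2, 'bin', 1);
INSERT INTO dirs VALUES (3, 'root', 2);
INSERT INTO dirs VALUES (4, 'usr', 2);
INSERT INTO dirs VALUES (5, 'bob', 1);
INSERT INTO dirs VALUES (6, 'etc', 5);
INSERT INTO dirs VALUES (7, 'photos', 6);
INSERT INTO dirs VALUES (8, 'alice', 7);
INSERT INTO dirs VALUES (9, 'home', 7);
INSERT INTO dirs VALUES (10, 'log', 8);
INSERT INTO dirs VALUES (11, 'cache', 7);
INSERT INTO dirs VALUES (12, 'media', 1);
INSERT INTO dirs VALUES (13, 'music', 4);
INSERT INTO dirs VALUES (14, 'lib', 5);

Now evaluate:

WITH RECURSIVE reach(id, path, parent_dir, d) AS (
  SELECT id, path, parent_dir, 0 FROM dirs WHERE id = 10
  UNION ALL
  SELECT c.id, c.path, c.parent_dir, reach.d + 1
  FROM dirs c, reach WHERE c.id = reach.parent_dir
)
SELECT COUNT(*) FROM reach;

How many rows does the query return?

Base: id=10 (log), parent_dir=8, d 0.
Iteration 1: join on id=8 -> alice (id 8, parent_dir=7, d 1).
Iteration 2: join on id=7 -> photos (id 7, parent_dir=6, d 2).
Iteration 3: join on id=6 -> etc (id 6, parent_dir=5, d 3).
Iteration 4: join on id=5 -> bob (id 5, parent_dir=1, d 4).
Iteration 5: join on id=1 -> var (id 1, parent_dir=NULL, d 5).
Iteration 6: parent_dir is NULL; no match; recursion stops.
Total rows emitted: 6.

6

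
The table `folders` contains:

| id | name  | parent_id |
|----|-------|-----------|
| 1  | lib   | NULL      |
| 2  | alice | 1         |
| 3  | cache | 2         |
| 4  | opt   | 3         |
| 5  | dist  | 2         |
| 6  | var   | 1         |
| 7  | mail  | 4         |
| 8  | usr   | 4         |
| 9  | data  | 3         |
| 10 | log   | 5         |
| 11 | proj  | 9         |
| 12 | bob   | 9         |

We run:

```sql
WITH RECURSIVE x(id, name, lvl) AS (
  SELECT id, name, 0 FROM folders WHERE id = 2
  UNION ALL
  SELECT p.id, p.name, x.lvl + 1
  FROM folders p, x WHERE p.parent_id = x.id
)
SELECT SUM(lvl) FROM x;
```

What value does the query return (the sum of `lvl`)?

Base: id=2 (alice) at lvl 0.
Iteration 1: rows with parent_id in {2} -> cache (id 3, lvl 1), dist (id 5, lvl 1).
Iteration 2: rows with parent_id in {3,5} -> opt (id 4, lvl 2), data (id 9, lvl 2), log (id 10, lvl 2).
Iteration 3: rows with parent_id in {4,9,10} -> mail (id 7, lvl 3), usr (id 8, lvl 3), proj (id 11, lvl 3), bob (id 12, lvl 3).
Iteration 4: no rows with parent_id in {7,8,11,12}; recursion stops.
SUM(lvl) = 0 + 1 + 1 + 2 + 2 + 2 + 3 + 3 + 3 + 3 = 20.

20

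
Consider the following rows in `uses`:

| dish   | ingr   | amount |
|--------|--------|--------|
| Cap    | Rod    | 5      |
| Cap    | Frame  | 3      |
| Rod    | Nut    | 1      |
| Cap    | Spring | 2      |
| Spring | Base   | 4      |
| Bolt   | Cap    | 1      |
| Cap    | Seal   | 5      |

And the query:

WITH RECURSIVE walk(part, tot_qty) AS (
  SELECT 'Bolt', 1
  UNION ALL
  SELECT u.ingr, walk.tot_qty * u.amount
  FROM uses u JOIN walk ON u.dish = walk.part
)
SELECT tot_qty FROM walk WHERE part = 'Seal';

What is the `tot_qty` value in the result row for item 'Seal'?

5

Base: (Bolt, tot_qty=1).
Iteration 1: components of {Bolt} -> Cap = 1*1 = 1.
Iteration 2: components of {Cap} -> Frame = 1*3 = 3, Rod = 1*5 = 5, Seal = 1*5 = 5, Spring = 1*2 = 2.
Iteration 3: components of {Frame,Rod,Seal,Spring} -> Base = 2*4 = 8, Nut = 5*1 = 5.
Iteration 4: no further components; recursion stops.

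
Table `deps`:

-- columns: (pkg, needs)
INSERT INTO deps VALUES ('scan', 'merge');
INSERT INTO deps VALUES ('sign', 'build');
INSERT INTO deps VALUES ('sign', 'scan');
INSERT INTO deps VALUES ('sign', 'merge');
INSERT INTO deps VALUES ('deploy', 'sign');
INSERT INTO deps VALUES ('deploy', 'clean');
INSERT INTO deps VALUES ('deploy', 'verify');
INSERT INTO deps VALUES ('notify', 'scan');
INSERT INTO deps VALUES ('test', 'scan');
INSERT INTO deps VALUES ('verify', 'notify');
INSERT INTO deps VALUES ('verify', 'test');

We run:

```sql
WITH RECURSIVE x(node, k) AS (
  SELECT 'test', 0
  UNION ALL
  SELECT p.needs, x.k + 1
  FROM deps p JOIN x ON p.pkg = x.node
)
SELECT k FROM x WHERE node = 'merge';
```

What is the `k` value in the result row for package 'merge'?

Base: (test, k=0).
Iteration 1: edges from {test} -> (scan, k=1).
Iteration 2: edges from {scan} -> (merge, k=2).
Iteration 3: no outgoing edges from {merge}; recursion stops.

2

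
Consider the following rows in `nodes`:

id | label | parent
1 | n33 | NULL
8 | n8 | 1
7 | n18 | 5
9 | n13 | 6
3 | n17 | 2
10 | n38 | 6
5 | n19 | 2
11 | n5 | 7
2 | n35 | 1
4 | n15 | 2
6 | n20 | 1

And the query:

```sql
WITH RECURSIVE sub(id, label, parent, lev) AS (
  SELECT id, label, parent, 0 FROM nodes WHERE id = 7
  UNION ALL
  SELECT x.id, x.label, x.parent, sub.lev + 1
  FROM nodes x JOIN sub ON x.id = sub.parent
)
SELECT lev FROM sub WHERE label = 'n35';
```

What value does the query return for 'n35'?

2

Base: id=7 (n18), parent=5, lev 0.
Iteration 1: join on id=5 -> n19 (id 5, parent=2, lev 1).
Iteration 2: join on id=2 -> n35 (id 2, parent=1, lev 2).
Iteration 3: join on id=1 -> n33 (id 1, parent=NULL, lev 3).
Iteration 4: parent is NULL; no match; recursion stops.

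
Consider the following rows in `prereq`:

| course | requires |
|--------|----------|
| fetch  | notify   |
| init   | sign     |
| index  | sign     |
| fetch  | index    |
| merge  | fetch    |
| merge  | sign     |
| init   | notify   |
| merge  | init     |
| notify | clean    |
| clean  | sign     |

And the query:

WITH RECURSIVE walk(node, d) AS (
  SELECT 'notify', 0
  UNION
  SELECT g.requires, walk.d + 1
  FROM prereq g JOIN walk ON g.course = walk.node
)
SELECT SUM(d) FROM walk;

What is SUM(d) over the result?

3

Base: (notify, d=0).
Iteration 1: edges from {notify} -> (clean, d=1).
Iteration 2: edges from {clean} -> (sign, d=2).
Iteration 3: no outgoing edges from {sign}; recursion stops.
SUM(d) = 0 + 1 + 2 = 3.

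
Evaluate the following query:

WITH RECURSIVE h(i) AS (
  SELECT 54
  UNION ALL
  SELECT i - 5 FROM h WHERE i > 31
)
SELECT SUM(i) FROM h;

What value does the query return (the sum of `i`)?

249

Base: i=54.
Iteration 1: 54 > 31 holds -> i = 54 - 5 = 49.
Iteration 2: 49 > 31 holds -> i = 49 - 5 = 44.
Iteration 3: 44 > 31 holds -> i = 44 - 5 = 39.
Iteration 4: 39 > 31 holds -> i = 39 - 5 = 34.
Iteration 5: 34 > 31 holds -> i = 34 - 5 = 29.
Iteration 6: 29 > 31 fails; recursion stops.
SUM(i) = 54 + 49 + 44 + 39 + 34 + 29 = 249.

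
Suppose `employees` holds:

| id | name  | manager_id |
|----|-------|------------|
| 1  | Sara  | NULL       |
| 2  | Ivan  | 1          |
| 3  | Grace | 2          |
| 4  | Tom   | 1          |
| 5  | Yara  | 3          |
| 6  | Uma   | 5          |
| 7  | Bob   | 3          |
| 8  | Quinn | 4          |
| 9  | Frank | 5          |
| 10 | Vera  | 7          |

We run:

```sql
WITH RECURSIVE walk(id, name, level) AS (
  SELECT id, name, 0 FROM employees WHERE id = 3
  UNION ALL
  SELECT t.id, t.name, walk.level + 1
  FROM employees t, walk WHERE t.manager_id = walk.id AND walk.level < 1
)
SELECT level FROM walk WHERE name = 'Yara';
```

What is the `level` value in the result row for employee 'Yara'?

1

Base: id=3 (Grace) at level 0.
Iteration 1: rows with manager_id in {3} -> Yara (id 5, level 1), Bob (id 7, level 1).
Iteration 2: level < 1 fails for all current rows; recursion stops.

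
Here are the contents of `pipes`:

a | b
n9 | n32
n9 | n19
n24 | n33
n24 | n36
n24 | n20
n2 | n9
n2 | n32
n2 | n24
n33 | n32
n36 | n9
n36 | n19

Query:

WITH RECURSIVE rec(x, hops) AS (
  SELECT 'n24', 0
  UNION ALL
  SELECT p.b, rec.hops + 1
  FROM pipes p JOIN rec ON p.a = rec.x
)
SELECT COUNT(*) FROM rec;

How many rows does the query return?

9

Base: (n24, hops=0).
Iteration 1: edges from {n24} -> (n20, hops=1), (n33, hops=1), (n36, hops=1).
Iteration 2: edges from {n20,n33,n36} -> (n19, hops=2), (n32, hops=2), (n9, hops=2).
Iteration 3: edges from {n19,n32,n9} -> (n19, hops=3), (n32, hops=3).
Iteration 4: no outgoing edges from {n19,n32}; recursion stops.
Total rows emitted: 9.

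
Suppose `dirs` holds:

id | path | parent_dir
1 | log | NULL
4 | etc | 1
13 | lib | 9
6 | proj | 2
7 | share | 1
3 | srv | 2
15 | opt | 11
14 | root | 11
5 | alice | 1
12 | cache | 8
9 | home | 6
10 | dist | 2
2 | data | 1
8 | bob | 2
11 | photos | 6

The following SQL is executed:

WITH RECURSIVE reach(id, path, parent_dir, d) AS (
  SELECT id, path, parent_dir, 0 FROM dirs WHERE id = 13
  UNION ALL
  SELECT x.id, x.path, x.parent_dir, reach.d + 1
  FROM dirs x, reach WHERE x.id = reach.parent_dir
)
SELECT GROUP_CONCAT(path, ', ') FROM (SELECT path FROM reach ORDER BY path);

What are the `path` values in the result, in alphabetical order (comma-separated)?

Base: id=13 (lib), parent_dir=9, d 0.
Iteration 1: join on id=9 -> home (id 9, parent_dir=6, d 1).
Iteration 2: join on id=6 -> proj (id 6, parent_dir=2, d 2).
Iteration 3: join on id=2 -> data (id 2, parent_dir=1, d 3).
Iteration 4: join on id=1 -> log (id 1, parent_dir=NULL, d 4).
Iteration 5: parent_dir is NULL; no match; recursion stops.

data, home, lib, log, proj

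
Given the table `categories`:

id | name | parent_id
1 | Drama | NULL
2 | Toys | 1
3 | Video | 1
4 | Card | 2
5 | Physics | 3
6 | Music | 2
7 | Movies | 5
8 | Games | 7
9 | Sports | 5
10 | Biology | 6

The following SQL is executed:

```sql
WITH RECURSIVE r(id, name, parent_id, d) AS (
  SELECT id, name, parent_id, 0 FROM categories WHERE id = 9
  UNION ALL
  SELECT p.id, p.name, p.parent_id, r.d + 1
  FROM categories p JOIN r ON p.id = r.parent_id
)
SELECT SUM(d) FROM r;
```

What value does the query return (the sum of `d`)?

6

Base: id=9 (Sports), parent_id=5, d 0.
Iteration 1: join on id=5 -> Physics (id 5, parent_id=3, d 1).
Iteration 2: join on id=3 -> Video (id 3, parent_id=1, d 2).
Iteration 3: join on id=1 -> Drama (id 1, parent_id=NULL, d 3).
Iteration 4: parent_id is NULL; no match; recursion stops.
SUM(d) = 0 + 1 + 2 + 3 = 6.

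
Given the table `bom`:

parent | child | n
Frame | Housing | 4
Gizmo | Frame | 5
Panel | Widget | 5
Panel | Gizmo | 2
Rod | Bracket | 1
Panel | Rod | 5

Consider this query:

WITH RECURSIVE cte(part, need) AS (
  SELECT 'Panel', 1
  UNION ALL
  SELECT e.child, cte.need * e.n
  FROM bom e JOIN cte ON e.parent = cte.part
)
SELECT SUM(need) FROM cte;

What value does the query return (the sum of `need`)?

68

Base: (Panel, need=1).
Iteration 1: components of {Panel} -> Gizmo = 1*2 = 2, Rod = 1*5 = 5, Widget = 1*5 = 5.
Iteration 2: components of {Gizmo,Rod,Widget} -> Bracket = 5*1 = 5, Frame = 2*5 = 10.
Iteration 3: components of {Bracket,Frame} -> Housing = 10*4 = 40.
Iteration 4: no further components; recursion stops.
SUM(need) = 1 + 2 + 5 + 5 + 10 + 5 + 40 = 68.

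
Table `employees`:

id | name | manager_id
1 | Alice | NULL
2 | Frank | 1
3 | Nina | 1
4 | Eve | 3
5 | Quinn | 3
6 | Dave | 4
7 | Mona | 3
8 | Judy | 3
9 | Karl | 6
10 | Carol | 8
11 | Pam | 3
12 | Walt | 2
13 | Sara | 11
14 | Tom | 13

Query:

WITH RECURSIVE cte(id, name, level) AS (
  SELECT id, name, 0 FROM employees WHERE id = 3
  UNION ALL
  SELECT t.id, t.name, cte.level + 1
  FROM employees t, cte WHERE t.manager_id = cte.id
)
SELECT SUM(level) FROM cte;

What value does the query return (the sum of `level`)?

Base: id=3 (Nina) at level 0.
Iteration 1: rows with manager_id in {3} -> Eve (id 4, level 1), Quinn (id 5, level 1), Mona (id 7, level 1), Judy (id 8, level 1), Pam (id 11, level 1).
Iteration 2: rows with manager_id in {4,5,7,8,11} -> Dave (id 6, level 2), Carol (id 10, level 2), Sara (id 13, level 2).
Iteration 3: rows with manager_id in {6,10,13} -> Karl (id 9, level 3), Tom (id 14, level 3).
Iteration 4: no rows with manager_id in {9,14}; recursion stops.
SUM(level) = 0 + 1 + 1 + 1 + 1 + 1 + 2 + 2 + 2 + 3 + 3 = 17.

17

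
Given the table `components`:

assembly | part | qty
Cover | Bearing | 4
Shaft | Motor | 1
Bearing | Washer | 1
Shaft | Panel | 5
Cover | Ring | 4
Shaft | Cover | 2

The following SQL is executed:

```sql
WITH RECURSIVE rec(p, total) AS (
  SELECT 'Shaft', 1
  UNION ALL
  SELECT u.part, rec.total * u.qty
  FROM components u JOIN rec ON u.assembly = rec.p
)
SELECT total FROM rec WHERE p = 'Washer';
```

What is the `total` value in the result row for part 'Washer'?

8

Base: (Shaft, total=1).
Iteration 1: components of {Shaft} -> Cover = 1*2 = 2, Motor = 1*1 = 1, Panel = 1*5 = 5.
Iteration 2: components of {Cover,Motor,Panel} -> Bearing = 2*4 = 8, Ring = 2*4 = 8.
Iteration 3: components of {Bearing,Ring} -> Washer = 8*1 = 8.
Iteration 4: no further components; recursion stops.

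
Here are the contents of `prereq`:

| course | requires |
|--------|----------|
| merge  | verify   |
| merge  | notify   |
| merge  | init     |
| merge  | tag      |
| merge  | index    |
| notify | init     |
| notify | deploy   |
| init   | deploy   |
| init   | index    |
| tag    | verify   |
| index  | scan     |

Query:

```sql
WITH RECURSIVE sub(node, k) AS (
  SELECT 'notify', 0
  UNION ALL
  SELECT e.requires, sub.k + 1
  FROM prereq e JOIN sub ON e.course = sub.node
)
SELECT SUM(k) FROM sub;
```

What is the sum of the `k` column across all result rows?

9

Base: (notify, k=0).
Iteration 1: edges from {notify} -> (deploy, k=1), (init, k=1).
Iteration 2: edges from {deploy,init} -> (deploy, k=2), (index, k=2).
Iteration 3: edges from {deploy,index} -> (scan, k=3).
Iteration 4: no outgoing edges from {scan}; recursion stops.
SUM(k) = 0 + 1 + 1 + 2 + 2 + 3 = 9.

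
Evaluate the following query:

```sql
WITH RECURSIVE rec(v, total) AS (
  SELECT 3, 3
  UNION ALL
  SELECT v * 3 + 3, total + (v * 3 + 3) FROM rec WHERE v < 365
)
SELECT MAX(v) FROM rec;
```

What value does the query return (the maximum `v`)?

Base: v=3, total=3.
Iteration 1: 3 < 365 holds -> v = 3 * 3 + 3 = 12, total = 3 + 12 = 15.
Iteration 2: 12 < 365 holds -> v = 12 * 3 + 3 = 39, total = 15 + 39 = 54.
Iteration 3: 39 < 365 holds -> v = 39 * 3 + 3 = 120, total = 54 + 120 = 174.
Iteration 4: 120 < 365 holds -> v = 120 * 3 + 3 = 363, total = 174 + 363 = 537.
Iteration 5: 363 < 365 holds -> v = 363 * 3 + 3 = 1092, total = 537 + 1092 = 1629.
Iteration 6: 1092 < 365 fails; recursion stops.
v values: 3, 12, 39, 120, 363, 1092; the maximum is 1092.

1092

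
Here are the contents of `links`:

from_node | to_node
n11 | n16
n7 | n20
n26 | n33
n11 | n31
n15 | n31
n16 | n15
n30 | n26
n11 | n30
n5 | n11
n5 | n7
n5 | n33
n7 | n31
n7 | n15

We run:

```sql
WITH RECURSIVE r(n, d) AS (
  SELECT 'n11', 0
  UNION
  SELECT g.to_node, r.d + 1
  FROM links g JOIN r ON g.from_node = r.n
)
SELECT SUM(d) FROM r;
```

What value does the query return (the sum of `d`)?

Base: (n11, d=0).
Iteration 1: edges from {n11} -> (n16, d=1), (n30, d=1), (n31, d=1).
Iteration 2: edges from {n16,n30,n31} -> (n15, d=2), (n26, d=2).
Iteration 3: edges from {n15,n26} -> (n31, d=3), (n33, d=3).
Iteration 4: no outgoing edges from {n31,n33}; recursion stops.
SUM(d) = 0 + 1 + 1 + 1 + 2 + 2 + 3 + 3 = 13.

13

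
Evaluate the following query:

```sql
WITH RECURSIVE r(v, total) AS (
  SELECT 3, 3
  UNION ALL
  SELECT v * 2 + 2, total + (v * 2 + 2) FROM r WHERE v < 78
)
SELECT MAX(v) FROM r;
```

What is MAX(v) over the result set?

78

Base: v=3, total=3.
Iteration 1: 3 < 78 holds -> v = 3 * 2 + 2 = 8, total = 3 + 8 = 11.
Iteration 2: 8 < 78 holds -> v = 8 * 2 + 2 = 18, total = 11 + 18 = 29.
Iteration 3: 18 < 78 holds -> v = 18 * 2 + 2 = 38, total = 29 + 38 = 67.
Iteration 4: 38 < 78 holds -> v = 38 * 2 + 2 = 78, total = 67 + 78 = 145.
Iteration 5: 78 < 78 fails; recursion stops.
v values: 3, 8, 18, 38, 78; the maximum is 78.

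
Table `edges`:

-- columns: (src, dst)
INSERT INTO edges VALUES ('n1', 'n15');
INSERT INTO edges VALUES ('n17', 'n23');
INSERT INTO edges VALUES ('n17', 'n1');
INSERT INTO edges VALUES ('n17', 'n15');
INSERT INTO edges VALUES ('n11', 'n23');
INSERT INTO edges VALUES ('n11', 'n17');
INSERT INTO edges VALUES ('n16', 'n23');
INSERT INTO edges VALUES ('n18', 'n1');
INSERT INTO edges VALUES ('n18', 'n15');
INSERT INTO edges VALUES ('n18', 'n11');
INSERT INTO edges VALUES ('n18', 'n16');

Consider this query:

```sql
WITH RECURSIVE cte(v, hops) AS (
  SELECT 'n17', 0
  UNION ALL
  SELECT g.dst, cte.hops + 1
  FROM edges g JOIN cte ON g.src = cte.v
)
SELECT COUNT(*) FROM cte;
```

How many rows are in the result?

5

Base: (n17, hops=0).
Iteration 1: edges from {n17} -> (n1, hops=1), (n15, hops=1), (n23, hops=1).
Iteration 2: edges from {n1,n15,n23} -> (n15, hops=2).
Iteration 3: no outgoing edges from {n15}; recursion stops.
Total rows emitted: 5.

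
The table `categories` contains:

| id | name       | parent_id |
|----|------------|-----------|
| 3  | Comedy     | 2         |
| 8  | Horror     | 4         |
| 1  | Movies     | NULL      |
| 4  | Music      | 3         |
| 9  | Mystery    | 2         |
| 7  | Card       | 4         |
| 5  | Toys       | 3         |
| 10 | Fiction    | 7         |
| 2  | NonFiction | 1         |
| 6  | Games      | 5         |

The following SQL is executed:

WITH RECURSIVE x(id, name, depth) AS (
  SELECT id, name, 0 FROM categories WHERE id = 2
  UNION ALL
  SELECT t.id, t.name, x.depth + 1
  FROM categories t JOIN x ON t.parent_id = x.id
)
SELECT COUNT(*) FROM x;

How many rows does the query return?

Base: id=2 (NonFiction) at depth 0.
Iteration 1: rows with parent_id in {2} -> Comedy (id 3, depth 1), Mystery (id 9, depth 1).
Iteration 2: rows with parent_id in {3,9} -> Music (id 4, depth 2), Toys (id 5, depth 2).
Iteration 3: rows with parent_id in {4,5} -> Games (id 6, depth 3), Card (id 7, depth 3), Horror (id 8, depth 3).
Iteration 4: rows with parent_id in {6,7,8} -> Fiction (id 10, depth 4).
Iteration 5: no rows with parent_id in {10}; recursion stops.
Total rows emitted: 9.

9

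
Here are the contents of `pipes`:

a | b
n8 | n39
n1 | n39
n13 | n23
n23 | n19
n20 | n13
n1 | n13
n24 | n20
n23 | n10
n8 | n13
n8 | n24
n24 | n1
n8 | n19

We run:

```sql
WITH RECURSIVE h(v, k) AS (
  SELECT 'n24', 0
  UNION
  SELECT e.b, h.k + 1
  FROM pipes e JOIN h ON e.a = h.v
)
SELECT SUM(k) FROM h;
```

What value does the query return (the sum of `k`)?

17

Base: (n24, k=0).
Iteration 1: edges from {n24} -> (n1, k=1), (n20, k=1).
Iteration 2: edges from {n1,n20} -> (n13, k=2), (n39, k=2). [UNION drops 1 duplicate row(s)]
Iteration 3: edges from {n13,n39} -> (n23, k=3).
Iteration 4: edges from {n23} -> (n10, k=4), (n19, k=4).
Iteration 5: no outgoing edges from {n10,n19}; recursion stops.
SUM(k) = 0 + 1 + 1 + 2 + 2 + 3 + 4 + 4 = 17.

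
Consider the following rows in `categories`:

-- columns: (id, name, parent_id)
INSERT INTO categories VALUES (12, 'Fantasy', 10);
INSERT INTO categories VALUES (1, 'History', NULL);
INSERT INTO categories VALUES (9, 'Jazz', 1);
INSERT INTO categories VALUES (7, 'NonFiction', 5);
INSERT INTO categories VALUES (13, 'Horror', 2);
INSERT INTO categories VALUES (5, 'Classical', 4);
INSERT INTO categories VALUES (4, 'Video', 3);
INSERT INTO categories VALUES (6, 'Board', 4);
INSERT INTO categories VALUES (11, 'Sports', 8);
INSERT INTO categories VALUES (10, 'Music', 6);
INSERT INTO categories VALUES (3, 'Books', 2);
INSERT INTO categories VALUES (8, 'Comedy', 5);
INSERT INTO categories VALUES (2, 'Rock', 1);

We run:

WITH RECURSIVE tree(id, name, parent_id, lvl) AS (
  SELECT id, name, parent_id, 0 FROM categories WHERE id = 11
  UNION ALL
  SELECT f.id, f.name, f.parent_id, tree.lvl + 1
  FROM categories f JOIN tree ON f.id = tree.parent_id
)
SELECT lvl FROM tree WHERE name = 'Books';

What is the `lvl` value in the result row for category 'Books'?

4

Base: id=11 (Sports), parent_id=8, lvl 0.
Iteration 1: join on id=8 -> Comedy (id 8, parent_id=5, lvl 1).
Iteration 2: join on id=5 -> Classical (id 5, parent_id=4, lvl 2).
Iteration 3: join on id=4 -> Video (id 4, parent_id=3, lvl 3).
Iteration 4: join on id=3 -> Books (id 3, parent_id=2, lvl 4).
Iteration 5: join on id=2 -> Rock (id 2, parent_id=1, lvl 5).
Iteration 6: join on id=1 -> History (id 1, parent_id=NULL, lvl 6).
Iteration 7: parent_id is NULL; no match; recursion stops.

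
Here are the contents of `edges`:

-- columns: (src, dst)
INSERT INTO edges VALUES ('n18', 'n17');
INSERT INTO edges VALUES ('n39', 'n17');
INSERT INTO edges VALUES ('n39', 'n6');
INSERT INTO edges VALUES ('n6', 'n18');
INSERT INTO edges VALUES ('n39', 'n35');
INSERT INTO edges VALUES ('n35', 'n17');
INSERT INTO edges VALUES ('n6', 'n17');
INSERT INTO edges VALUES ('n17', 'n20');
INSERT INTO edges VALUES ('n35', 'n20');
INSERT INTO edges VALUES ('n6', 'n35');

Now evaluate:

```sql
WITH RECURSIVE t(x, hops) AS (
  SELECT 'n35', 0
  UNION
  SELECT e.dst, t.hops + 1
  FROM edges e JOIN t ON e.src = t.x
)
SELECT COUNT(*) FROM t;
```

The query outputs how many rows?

Base: (n35, hops=0).
Iteration 1: edges from {n35} -> (n17, hops=1), (n20, hops=1).
Iteration 2: edges from {n17,n20} -> (n20, hops=2).
Iteration 3: no outgoing edges from {n20}; recursion stops.
Total rows emitted: 4.

4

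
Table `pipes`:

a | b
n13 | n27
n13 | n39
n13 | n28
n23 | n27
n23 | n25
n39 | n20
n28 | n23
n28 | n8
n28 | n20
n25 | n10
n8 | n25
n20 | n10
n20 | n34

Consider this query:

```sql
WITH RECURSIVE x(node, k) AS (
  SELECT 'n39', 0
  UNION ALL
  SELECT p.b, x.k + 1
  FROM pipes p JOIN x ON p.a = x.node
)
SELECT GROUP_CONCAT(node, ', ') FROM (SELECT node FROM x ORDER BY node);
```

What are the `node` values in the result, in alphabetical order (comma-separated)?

Base: (n39, k=0).
Iteration 1: edges from {n39} -> (n20, k=1).
Iteration 2: edges from {n20} -> (n10, k=2), (n34, k=2).
Iteration 3: no outgoing edges from {n10,n34}; recursion stops.

n10, n20, n34, n39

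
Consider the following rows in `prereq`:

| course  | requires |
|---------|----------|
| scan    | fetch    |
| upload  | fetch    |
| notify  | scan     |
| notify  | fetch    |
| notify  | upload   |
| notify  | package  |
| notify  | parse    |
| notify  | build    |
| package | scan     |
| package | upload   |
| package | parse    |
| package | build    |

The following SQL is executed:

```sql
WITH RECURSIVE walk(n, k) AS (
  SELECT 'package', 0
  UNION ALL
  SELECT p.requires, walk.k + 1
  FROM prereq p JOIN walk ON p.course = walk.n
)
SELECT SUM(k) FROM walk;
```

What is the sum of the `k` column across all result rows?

8

Base: (package, k=0).
Iteration 1: edges from {package} -> (build, k=1), (parse, k=1), (scan, k=1), (upload, k=1).
Iteration 2: edges from {build,parse,scan,upload} -> (fetch, k=2) x2. [UNION ALL keeps all 2 new rows, including repeats]
Iteration 3: no outgoing edges from {fetch}; recursion stops.
SUM(k) = 0 + 1 + 1 + 1 + 1 + 2 + 2 = 8.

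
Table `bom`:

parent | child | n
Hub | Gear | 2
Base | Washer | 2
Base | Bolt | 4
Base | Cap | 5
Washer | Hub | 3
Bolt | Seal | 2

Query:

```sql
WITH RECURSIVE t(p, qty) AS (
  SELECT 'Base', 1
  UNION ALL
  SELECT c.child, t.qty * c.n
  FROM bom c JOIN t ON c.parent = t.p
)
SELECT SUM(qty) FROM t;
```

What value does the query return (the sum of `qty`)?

Base: (Base, qty=1).
Iteration 1: components of {Base} -> Bolt = 1*4 = 4, Cap = 1*5 = 5, Washer = 1*2 = 2.
Iteration 2: components of {Bolt,Cap,Washer} -> Hub = 2*3 = 6, Seal = 4*2 = 8.
Iteration 3: components of {Hub,Seal} -> Gear = 6*2 = 12.
Iteration 4: no further components; recursion stops.
SUM(qty) = 1 + 4 + 5 + 2 + 8 + 6 + 12 = 38.

38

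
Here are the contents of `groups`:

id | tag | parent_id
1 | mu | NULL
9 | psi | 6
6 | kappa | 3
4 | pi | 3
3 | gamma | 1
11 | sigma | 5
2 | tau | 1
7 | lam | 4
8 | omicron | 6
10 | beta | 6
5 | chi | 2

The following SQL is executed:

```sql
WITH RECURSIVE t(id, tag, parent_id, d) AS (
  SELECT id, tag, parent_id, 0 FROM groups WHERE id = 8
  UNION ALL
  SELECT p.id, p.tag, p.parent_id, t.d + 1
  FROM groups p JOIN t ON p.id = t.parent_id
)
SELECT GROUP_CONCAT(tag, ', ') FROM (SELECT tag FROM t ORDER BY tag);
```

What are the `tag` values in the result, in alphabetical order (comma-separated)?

Base: id=8 (omicron), parent_id=6, d 0.
Iteration 1: join on id=6 -> kappa (id 6, parent_id=3, d 1).
Iteration 2: join on id=3 -> gamma (id 3, parent_id=1, d 2).
Iteration 3: join on id=1 -> mu (id 1, parent_id=NULL, d 3).
Iteration 4: parent_id is NULL; no match; recursion stops.

gamma, kappa, mu, omicron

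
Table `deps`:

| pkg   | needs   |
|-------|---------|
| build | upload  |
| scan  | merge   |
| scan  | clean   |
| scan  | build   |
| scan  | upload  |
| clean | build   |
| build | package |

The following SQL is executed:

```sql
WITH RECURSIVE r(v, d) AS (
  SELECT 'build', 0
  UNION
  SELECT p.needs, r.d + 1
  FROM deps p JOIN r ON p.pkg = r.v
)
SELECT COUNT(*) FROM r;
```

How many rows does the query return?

Base: (build, d=0).
Iteration 1: edges from {build} -> (package, d=1), (upload, d=1).
Iteration 2: no outgoing edges from {package,upload}; recursion stops.
Total rows emitted: 3.

3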